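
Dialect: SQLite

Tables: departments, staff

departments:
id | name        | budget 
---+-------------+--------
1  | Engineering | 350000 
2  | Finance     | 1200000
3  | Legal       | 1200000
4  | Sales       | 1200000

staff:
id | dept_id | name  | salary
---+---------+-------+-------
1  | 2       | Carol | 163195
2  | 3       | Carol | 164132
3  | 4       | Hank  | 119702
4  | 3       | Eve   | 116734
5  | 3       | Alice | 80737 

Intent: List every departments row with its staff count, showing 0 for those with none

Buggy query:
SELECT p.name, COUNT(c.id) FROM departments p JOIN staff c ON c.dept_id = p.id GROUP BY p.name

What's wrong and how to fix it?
Bug: INNER JOIN drops departments rows that have no matching staff rows

Fix: Switch to LEFT JOIN to retain unmatched parent rows

Corrected query:
SELECT p.name, COUNT(c.id) FROM departments p LEFT JOIN staff c ON c.dept_id = p.id GROUP BY p.name

Result:
name        | COUNT(c.id)
------------+------------
Engineering | 0          
Finance     | 1          
Legal       | 3          
Sales       | 1          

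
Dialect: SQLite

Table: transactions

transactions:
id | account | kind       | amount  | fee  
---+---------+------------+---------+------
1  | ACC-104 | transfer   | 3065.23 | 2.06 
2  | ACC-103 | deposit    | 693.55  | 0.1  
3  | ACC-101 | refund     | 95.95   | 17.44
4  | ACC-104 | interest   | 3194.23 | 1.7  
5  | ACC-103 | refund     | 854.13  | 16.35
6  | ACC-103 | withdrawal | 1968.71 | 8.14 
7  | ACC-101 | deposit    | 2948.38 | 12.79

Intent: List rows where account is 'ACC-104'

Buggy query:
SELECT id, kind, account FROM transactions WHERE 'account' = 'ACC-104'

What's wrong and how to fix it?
Bug: 'account' in single quotes is a string literal, not the column; the comparison is literal-vs-literal and never true

Fix: Remove the quotes around the column name (or use double quotes for an identifier)

Corrected query:
SELECT id, kind, account FROM transactions WHERE account = 'ACC-104'

Result:
id | kind     | account
---+----------+--------
1  | transfer | ACC-104
4  | interest | ACC-104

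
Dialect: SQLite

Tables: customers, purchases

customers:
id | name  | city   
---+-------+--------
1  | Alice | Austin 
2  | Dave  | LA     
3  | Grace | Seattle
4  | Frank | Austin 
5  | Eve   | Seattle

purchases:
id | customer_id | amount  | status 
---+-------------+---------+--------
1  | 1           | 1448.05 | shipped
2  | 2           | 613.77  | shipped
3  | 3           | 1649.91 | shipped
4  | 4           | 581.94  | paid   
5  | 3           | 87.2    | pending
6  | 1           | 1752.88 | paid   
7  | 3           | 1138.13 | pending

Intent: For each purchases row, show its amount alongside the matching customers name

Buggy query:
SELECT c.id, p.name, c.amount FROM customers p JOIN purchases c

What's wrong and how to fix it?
Bug: JOIN with no ON clause produces a cartesian product; every purchases row pairs with every customers row

Fix: Specify the join condition linking the foreign key to the parent id

Corrected query:
SELECT c.id, p.name, c.amount FROM customers p JOIN purchases c ON c.customer_id = p.id

Result:
id | name  | amount 
---+-------+--------
1  | Alice | 1448.05
2  | Dave  | 613.77 
3  | Grace | 1649.91
4  | Frank | 581.94 
5  | Grace | 87.2   
6  | Alice | 1752.88
7  | Grace | 1138.13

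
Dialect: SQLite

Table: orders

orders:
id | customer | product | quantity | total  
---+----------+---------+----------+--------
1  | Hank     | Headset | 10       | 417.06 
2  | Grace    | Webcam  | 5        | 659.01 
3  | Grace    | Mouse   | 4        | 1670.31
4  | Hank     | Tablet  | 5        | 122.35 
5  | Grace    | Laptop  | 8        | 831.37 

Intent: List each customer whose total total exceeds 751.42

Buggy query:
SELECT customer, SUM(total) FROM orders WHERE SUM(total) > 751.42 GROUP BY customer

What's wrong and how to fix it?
Bug: SUM(total) is an aggregate, but WHERE filters rows before aggregation

Fix: Use HAVING (which filters groups after aggregation) instead of WHERE

Corrected query:
SELECT customer, SUM(total) FROM orders GROUP BY customer HAVING SUM(total) > 751.42

Result:
customer | SUM(total)
---------+-----------
Grace    | 3160.69   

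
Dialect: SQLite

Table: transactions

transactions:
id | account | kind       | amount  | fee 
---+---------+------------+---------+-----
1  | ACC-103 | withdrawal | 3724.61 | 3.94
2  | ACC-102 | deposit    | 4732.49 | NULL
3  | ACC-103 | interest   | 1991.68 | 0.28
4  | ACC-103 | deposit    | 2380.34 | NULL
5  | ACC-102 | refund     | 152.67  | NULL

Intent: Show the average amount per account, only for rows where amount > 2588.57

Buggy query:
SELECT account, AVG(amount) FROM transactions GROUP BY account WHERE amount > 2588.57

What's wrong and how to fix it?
Bug: Row-level WHERE must come before GROUP BY in the clause order

Fix: Place WHERE between FROM and GROUP BY

Corrected query:
SELECT account, AVG(amount) FROM transactions WHERE amount > 2588.57 GROUP BY account

Result:
account | AVG(amount)
--------+------------
ACC-102 | 4732.49    
ACC-103 | 3724.61    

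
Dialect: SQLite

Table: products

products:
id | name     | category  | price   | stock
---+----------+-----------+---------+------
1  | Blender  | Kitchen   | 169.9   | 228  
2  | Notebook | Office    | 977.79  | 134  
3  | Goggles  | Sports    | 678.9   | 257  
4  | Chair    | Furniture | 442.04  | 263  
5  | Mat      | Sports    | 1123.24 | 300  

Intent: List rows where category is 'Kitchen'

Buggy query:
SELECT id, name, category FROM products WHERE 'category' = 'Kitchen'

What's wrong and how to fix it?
Bug: Single quotes denote string literals in SQL; the column name is being compared as a constant string

Fix: Reference the column as category without single quotes

Corrected query:
SELECT id, name, category FROM products WHERE category = 'Kitchen'

Result:
id | name    | category
---+---------+---------
1  | Blender | Kitchen 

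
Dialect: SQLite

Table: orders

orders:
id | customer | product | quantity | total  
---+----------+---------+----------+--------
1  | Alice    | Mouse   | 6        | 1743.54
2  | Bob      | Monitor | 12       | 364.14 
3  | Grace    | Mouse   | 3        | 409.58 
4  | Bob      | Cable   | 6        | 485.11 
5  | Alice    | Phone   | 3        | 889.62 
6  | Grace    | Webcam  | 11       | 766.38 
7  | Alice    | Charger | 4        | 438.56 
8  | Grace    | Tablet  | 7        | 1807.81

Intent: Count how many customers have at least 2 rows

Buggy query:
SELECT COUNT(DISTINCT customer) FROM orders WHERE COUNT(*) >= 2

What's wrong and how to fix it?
Bug: WHERE filters individual rows, not groups, so a group-level COUNT is invalid there

Fix: Group first with HAVING COUNT(*) >= 2, then COUNT the resulting groups

Corrected query:
SELECT COUNT(*) FROM (SELECT customer FROM orders GROUP BY customer HAVING COUNT(*) >= 2)

Result:
COUNT(*)
--------
3       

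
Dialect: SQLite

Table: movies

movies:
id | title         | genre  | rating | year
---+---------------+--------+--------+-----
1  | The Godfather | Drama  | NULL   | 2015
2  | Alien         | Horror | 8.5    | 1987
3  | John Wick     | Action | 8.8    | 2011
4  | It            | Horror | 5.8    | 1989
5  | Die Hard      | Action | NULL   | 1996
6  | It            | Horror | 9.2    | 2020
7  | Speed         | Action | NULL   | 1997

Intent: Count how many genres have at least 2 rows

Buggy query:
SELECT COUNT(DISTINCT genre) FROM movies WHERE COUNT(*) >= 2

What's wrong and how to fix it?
Bug: WHERE filters individual rows, not groups, so a group-level COUNT is invalid there

Fix: Use a subquery that GROUPs and filters with HAVING, then count its rows

Corrected query:
SELECT COUNT(*) FROM (SELECT genre FROM movies GROUP BY genre HAVING COUNT(*) >= 2)

Result:
COUNT(*)
--------
2       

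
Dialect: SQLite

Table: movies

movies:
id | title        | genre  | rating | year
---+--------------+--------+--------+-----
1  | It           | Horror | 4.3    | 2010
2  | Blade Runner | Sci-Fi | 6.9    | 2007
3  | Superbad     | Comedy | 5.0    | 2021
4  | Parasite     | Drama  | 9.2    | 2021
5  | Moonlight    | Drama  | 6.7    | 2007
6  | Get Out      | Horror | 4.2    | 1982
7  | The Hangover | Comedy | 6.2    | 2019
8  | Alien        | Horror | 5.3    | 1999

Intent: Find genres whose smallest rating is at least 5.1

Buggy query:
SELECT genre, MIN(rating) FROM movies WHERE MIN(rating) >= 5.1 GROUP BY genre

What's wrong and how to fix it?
Bug: MIN() in WHERE is a misuse of aggregate

Fix: Use HAVING for the per-group MIN condition

Corrected query:
SELECT genre, MIN(rating) FROM movies GROUP BY genre HAVING MIN(rating) >= 5.1

Result:
genre  | MIN(rating)
-------+------------
Drama  | 6.7        
Sci-Fi | 6.9        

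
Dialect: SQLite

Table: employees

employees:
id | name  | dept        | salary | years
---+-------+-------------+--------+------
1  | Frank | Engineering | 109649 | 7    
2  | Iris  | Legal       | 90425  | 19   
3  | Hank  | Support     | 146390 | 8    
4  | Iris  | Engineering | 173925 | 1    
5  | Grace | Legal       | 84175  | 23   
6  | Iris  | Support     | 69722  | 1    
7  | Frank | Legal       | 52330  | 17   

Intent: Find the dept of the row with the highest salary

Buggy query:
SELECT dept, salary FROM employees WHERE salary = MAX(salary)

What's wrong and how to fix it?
Bug: WHERE is evaluated per row; an aggregate over the whole table isn't defined there

Fix: Use a subquery: WHERE salary = (SELECT MAX(salary) FROM employees)

Corrected query:
SELECT dept, salary FROM employees WHERE salary = (SELECT MAX(salary) FROM employees)

Result:
dept        | salary
------------+-------
Engineering | 173925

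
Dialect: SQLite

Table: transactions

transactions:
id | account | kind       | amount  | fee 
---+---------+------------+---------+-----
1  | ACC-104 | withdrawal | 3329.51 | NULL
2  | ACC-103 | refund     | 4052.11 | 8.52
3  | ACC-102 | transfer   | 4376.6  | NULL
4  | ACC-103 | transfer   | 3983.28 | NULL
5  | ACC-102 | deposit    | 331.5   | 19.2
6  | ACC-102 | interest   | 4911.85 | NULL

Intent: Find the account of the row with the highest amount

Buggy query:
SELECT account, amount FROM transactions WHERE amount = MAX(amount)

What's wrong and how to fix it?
Bug: MAX(amount) is an aggregate and cannot be used directly in WHERE

Fix: Wrap MAX in a scalar subquery so WHERE compares against a single value

Corrected query:
SELECT account, amount FROM transactions WHERE amount = (SELECT MAX(amount) FROM transactions)

Result:
account | amount 
--------+--------
ACC-102 | 4911.85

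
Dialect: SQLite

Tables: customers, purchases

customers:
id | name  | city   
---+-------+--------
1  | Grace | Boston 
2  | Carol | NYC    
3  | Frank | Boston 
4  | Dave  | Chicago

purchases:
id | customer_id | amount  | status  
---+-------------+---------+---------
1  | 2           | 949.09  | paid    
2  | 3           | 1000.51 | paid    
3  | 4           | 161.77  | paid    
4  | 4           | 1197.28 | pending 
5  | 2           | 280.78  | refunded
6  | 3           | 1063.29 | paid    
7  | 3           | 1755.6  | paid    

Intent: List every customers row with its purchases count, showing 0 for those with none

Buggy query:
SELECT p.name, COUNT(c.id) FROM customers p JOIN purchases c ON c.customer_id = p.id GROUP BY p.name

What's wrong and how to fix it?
Bug: An inner join excludes parents with zero children

Fix: Switch to LEFT JOIN to retain unmatched parent rows

Corrected query:
SELECT p.name, COUNT(c.id) FROM customers p LEFT JOIN purchases c ON c.customer_id = p.id GROUP BY p.name

Result:
name  | COUNT(c.id)
------+------------
Carol | 2          
Dave  | 2          
Frank | 3          
Grace | 0          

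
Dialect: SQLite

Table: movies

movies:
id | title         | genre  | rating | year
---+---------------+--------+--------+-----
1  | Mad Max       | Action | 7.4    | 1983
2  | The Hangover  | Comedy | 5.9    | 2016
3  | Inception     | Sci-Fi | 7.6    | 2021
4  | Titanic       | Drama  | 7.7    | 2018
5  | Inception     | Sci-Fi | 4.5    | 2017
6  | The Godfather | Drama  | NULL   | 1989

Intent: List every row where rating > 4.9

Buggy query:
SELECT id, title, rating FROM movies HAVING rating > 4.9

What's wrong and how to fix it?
Bug: HAVING filters the output of aggregation, but this query has no GROUP BY and no aggregate functions, so SQLite rejects it (HAVING clause on a non-aggregate query); the condition here is per row

Fix: Replace HAVING with WHERE since the condition applies to individual rows

Corrected query:
SELECT id, title, rating FROM movies WHERE rating > 4.9

Result:
id | title        | rating
---+--------------+-------
1  | Mad Max      | 7.4   
2  | The Hangover | 5.9   
3  | Inception    | 7.6   
4  | Titanic      | 7.7   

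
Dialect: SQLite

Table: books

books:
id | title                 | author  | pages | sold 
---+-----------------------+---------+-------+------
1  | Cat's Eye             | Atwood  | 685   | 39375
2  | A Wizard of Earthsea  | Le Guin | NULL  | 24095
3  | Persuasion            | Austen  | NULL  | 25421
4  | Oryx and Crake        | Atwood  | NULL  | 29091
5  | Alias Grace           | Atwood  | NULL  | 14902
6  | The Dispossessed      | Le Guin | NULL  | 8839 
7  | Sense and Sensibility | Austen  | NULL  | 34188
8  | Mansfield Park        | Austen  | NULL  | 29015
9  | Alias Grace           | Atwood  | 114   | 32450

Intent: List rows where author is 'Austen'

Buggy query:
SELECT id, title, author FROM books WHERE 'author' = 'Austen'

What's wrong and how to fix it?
Bug: 'author' in single quotes is a string literal, not the column; the comparison is literal-vs-literal and never true

Fix: Remove the quotes around the column name (or use double quotes for an identifier)

Corrected query:
SELECT id, title, author FROM books WHERE author = 'Austen'

Result:
id | title                 | author
---+-----------------------+-------
3  | Persuasion            | Austen
7  | Sense and Sensibility | Austen
8  | Mansfield Park        | Austen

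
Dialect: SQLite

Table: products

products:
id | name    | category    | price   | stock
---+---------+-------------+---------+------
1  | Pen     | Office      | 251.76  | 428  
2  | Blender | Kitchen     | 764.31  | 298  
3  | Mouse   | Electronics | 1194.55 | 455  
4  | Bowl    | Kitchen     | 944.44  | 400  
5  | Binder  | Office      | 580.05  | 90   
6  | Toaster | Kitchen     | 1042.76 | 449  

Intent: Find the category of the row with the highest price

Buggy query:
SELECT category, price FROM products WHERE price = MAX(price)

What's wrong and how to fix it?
Bug: WHERE is evaluated per row; an aggregate over the whole table isn't defined there

Fix: Wrap MAX in a scalar subquery so WHERE compares against a single value

Corrected query:
SELECT category, price FROM products WHERE price = (SELECT MAX(price) FROM products)

Result:
category    | price  
------------+--------
Electronics | 1194.55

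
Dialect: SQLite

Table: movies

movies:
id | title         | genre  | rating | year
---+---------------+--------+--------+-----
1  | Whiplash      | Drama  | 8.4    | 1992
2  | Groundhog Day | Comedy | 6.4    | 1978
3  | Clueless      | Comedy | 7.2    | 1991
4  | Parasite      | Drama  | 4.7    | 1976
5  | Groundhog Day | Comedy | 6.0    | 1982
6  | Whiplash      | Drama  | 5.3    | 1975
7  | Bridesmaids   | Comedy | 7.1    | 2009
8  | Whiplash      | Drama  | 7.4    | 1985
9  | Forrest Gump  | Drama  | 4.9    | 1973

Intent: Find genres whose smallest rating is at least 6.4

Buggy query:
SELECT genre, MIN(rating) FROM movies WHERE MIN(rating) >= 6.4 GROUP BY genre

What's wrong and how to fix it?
Bug: MIN() in WHERE is a misuse of aggregate

Fix: Replace WHERE with HAVING after the GROUP BY

Corrected query:
SELECT genre, MIN(rating) FROM movies GROUP BY genre HAVING MIN(rating) >= 6.4

Result:
(no rows)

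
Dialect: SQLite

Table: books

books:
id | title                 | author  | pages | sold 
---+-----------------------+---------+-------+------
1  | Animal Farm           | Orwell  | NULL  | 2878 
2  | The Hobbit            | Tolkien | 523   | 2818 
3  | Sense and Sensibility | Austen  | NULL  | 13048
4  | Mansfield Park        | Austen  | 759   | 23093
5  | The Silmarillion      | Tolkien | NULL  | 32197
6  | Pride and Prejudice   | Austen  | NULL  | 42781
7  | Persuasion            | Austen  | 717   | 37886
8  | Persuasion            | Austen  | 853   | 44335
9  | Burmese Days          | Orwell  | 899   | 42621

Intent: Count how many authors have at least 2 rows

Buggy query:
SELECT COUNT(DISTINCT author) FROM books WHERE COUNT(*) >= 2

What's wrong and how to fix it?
Bug: WHERE filters individual rows, not groups, so a group-level COUNT is invalid there

Fix: Group first with HAVING COUNT(*) >= 2, then COUNT the resulting groups

Corrected query:
SELECT COUNT(*) FROM (SELECT author FROM books GROUP BY author HAVING COUNT(*) >= 2)

Result:
COUNT(*)
--------
3       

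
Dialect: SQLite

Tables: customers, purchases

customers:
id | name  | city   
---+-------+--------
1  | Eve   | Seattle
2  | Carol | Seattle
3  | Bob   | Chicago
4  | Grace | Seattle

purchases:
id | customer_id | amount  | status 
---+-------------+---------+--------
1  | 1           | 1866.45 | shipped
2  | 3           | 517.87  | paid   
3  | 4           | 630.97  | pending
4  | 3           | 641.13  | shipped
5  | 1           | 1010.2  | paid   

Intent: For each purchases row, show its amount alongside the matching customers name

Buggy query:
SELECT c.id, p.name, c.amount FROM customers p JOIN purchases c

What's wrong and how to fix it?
Bug: Missing join condition: each purchases row is matched to all customers rows instead of just its own

Fix: Specify the join condition linking the foreign key to the parent id

Corrected query:
SELECT c.id, p.name, c.amount FROM customers p JOIN purchases c ON c.customer_id = p.id

Result:
id | name  | amount 
---+-------+--------
1  | Eve   | 1866.45
2  | Bob   | 517.87 
3  | Grace | 630.97 
4  | Bob   | 641.13 
5  | Eve   | 1010.2 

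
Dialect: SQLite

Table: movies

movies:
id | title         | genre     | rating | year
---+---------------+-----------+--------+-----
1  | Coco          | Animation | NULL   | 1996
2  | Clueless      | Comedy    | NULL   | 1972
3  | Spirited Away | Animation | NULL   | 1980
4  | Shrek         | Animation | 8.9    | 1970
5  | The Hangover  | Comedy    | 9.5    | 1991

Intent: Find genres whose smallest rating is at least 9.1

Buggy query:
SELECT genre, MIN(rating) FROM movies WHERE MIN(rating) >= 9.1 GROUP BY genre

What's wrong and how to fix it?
Bug: Aggregates like MIN are computed per group after WHERE runs

Fix: Use HAVING for the per-group MIN condition

Corrected query:
SELECT genre, MIN(rating) FROM movies GROUP BY genre HAVING MIN(rating) >= 9.1

Result:
genre  | MIN(rating)
-------+------------
Comedy | 9.5        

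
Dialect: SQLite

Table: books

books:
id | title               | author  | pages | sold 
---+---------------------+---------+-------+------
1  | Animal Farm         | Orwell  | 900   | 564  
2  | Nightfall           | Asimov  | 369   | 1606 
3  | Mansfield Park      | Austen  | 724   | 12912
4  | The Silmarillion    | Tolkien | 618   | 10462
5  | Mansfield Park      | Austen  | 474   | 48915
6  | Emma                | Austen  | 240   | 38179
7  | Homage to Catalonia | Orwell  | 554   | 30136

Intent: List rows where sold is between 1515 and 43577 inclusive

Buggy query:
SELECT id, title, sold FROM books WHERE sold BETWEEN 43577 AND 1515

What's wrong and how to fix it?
Bug: The bounds are reversed; BETWEEN a AND b requires a <= b to match anything

Fix: Write BETWEEN 1515 AND 43577

Corrected query:
SELECT id, title, sold FROM books WHERE sold BETWEEN 1515 AND 43577

Result:
id | title               | sold 
---+---------------------+------
2  | Nightfall           | 1606 
3  | Mansfield Park      | 12912
4  | The Silmarillion    | 10462
6  | Emma                | 38179
7  | Homage to Catalonia | 30136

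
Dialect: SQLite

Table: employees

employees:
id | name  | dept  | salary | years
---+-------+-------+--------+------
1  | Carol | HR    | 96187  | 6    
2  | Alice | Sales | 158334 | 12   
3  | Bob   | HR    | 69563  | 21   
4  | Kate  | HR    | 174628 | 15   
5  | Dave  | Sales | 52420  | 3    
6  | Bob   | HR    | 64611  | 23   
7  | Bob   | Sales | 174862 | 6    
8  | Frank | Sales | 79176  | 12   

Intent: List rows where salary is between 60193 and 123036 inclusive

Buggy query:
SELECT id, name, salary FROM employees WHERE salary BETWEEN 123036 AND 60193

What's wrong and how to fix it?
Bug: BETWEEN expects the lower bound first; with 123036 AND 60193 the range is empty

Fix: Swap the bounds so the smaller value comes first

Corrected query:
SELECT id, name, salary FROM employees WHERE salary BETWEEN 60193 AND 123036

Result:
id | name  | salary
---+-------+-------
1  | Carol | 96187 
3  | Bob   | 69563 
6  | Bob   | 64611 
8  | Frank | 79176 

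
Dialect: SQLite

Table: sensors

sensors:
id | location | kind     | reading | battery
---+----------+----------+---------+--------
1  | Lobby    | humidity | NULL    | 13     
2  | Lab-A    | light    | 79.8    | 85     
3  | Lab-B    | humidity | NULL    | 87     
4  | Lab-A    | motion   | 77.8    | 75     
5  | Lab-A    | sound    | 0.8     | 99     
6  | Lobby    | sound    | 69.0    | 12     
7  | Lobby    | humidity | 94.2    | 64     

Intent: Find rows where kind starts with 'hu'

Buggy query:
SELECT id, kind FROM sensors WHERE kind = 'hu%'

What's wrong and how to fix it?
Bug: '=' compares the literal string including the % character; pattern matching needs LIKE

Fix: Use LIKE for wildcard pattern matching

Corrected query:
SELECT id, kind FROM sensors WHERE kind LIKE 'hu%'

Result:
id | kind    
---+---------
1  | humidity
3  | humidity
7  | humidity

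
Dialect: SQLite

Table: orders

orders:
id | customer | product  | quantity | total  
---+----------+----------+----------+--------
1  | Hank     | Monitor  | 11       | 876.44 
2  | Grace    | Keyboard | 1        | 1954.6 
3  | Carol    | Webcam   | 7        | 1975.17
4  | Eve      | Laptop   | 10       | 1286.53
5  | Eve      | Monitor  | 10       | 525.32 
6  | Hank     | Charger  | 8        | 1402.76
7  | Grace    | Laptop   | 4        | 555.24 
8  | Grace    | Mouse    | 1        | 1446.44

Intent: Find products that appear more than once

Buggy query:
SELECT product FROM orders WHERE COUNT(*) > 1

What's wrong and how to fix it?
Bug: COUNT(*) is an aggregate and cannot be used in WHERE

Fix: Group first, then use HAVING for the count condition

Corrected query:
SELECT product FROM orders GROUP BY product HAVING COUNT(*) > 1

Result:
product
-------
Laptop 
Monitor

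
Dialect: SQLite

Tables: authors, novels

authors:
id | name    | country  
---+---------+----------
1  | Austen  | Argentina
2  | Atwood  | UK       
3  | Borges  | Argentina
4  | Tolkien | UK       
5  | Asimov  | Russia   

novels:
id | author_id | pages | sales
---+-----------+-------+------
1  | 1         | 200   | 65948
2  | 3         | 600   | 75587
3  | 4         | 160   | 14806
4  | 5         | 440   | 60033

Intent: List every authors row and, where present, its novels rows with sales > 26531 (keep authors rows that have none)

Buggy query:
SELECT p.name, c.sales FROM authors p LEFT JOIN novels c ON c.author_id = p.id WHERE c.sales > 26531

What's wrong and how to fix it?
Bug: Filtering c.sales in WHERE discards the NULL rows produced by LEFT JOIN, turning it into an inner join

Fix: Move the right-table condition into the ON clause so unmatched parents are kept

Corrected query:
SELECT p.name, c.sales FROM authors p LEFT JOIN novels c ON c.author_id = p.id AND c.sales > 26531

Result:
name    | sales
--------+------
Austen  | 65948
Atwood  | NULL 
Borges  | 75587
Tolkien | NULL 
Asimov  | 60033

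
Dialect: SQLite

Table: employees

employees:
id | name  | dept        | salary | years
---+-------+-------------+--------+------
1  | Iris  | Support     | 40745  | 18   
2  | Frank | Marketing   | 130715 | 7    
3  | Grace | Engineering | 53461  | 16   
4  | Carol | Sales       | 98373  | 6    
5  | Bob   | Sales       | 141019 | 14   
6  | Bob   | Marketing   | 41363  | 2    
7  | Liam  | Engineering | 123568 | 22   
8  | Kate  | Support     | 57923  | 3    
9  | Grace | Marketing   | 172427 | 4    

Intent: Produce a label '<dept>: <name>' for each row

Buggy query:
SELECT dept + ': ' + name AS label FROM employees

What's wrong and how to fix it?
Bug: SQLite uses || for string concatenation; + coerces text to numbers (yielding 0)

Fix: Use the || operator for string concatenation

Corrected query:
SELECT dept || ': ' || name AS label FROM employees

Result:
label             
------------------
Support: Iris     
Marketing: Frank  
Engineering: Grace
Sales: Carol      
Sales: Bob        
Marketing: Bob    
Engineering: Liam 
Support: Kate     
Marketing: Grace  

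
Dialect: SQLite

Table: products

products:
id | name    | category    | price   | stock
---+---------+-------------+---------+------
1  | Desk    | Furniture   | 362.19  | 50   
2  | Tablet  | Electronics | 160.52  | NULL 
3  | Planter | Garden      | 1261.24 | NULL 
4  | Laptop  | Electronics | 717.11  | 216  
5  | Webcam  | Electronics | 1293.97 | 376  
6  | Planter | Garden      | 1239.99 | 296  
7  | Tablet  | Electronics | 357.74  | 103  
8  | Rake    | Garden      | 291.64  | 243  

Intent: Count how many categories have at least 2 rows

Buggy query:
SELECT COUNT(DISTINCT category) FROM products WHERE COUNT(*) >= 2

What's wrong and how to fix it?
Bug: WHERE filters individual rows, not groups, so a group-level COUNT is invalid there

Fix: Group first with HAVING COUNT(*) >= 2, then COUNT the resulting groups

Corrected query:
SELECT COUNT(*) FROM (SELECT category FROM products GROUP BY category HAVING COUNT(*) >= 2)

Result:
COUNT(*)
--------
2       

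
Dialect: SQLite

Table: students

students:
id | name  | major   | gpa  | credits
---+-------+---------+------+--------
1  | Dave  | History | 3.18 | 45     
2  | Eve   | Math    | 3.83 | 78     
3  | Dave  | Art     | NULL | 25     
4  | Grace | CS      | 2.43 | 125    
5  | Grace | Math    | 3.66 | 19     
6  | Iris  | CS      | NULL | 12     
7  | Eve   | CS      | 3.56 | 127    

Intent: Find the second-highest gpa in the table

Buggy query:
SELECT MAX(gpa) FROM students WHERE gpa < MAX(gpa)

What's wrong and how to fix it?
Bug: The inner MAX is an aggregate inside WHERE, which is not allowed

Fix: Put the inner MAX in a scalar subquery

Corrected query:
SELECT MAX(gpa) FROM students WHERE gpa < (SELECT MAX(gpa) FROM students)

Result:
MAX(gpa)
--------
3.66    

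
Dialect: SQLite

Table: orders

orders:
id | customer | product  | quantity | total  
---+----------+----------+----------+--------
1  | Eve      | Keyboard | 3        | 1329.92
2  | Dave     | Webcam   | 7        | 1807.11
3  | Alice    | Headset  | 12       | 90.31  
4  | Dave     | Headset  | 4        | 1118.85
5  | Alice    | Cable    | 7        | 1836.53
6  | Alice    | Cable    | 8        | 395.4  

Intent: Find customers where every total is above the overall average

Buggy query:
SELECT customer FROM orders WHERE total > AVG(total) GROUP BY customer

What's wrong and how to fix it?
Bug: WHERE evaluates per row before aggregation, so AVG() is unavailable

Fix: Compute the overall average in a scalar subquery and compare each group's MIN against it in HAVING

Corrected query:
SELECT customer FROM orders GROUP BY customer HAVING MIN(total) > (SELECT AVG(total) FROM orders)

Result:
customer
--------
Dave    
Eve     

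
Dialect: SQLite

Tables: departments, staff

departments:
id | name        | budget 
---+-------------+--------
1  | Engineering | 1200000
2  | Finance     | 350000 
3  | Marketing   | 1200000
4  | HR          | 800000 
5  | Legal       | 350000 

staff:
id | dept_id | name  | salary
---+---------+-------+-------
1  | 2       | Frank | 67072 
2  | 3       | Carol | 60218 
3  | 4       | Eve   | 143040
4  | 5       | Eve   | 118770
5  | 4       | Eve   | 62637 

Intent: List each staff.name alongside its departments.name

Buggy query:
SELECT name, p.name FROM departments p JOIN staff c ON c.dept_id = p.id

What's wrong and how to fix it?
Bug: Both tables have a 'name' column; the unqualified reference is ambiguous

Fix: Prefix ambiguous columns with the table alias

Corrected query:
SELECT c.name, p.name FROM departments p JOIN staff c ON c.dept_id = p.id

Result:
name  | name     
------+----------
Frank | Finance  
Carol | Marketing
Eve   | HR       
Eve   | Legal    
Eve   | HR       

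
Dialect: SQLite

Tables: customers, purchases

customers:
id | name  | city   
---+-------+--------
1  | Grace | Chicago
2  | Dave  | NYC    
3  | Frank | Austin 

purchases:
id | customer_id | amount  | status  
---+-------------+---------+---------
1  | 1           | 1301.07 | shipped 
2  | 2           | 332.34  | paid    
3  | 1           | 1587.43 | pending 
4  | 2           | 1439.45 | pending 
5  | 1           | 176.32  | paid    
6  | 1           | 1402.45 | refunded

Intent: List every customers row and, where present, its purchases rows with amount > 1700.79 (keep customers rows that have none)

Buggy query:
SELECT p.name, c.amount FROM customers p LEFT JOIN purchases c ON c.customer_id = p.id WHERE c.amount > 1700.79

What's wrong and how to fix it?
Bug: Filtering c.amount in WHERE discards the NULL rows produced by LEFT JOIN, turning it into an inner join

Fix: Move the right-table condition into the ON clause so unmatched parents are kept

Corrected query:
SELECT p.name, c.amount FROM customers p LEFT JOIN purchases c ON c.customer_id = p.id AND c.amount > 1700.79

Result:
name  | amount
------+-------
Grace | NULL  
Dave  | NULL  
Frank | NULL  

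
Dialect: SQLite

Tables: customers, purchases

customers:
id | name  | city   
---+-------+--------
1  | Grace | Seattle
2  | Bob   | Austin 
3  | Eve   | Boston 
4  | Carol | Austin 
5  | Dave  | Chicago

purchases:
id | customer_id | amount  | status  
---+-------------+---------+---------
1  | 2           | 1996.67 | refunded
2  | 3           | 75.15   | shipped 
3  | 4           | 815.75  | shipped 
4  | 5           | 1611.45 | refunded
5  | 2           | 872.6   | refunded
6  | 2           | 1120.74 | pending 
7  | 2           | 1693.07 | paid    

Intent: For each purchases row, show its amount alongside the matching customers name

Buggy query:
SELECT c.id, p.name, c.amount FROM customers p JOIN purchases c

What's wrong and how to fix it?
Bug: Missing join condition: each purchases row is matched to all customers rows instead of just its own

Fix: Add ON c.customer_id = p.id to the JOIN

Corrected query:
SELECT c.id, p.name, c.amount FROM customers p JOIN purchases c ON c.customer_id = p.id

Result:
id | name  | amount 
---+-------+--------
1  | Bob   | 1996.67
2  | Eve   | 75.15  
3  | Carol | 815.75 
4  | Dave  | 1611.45
5  | Bob   | 872.6  
6  | Bob   | 1120.74
7  | Bob   | 1693.07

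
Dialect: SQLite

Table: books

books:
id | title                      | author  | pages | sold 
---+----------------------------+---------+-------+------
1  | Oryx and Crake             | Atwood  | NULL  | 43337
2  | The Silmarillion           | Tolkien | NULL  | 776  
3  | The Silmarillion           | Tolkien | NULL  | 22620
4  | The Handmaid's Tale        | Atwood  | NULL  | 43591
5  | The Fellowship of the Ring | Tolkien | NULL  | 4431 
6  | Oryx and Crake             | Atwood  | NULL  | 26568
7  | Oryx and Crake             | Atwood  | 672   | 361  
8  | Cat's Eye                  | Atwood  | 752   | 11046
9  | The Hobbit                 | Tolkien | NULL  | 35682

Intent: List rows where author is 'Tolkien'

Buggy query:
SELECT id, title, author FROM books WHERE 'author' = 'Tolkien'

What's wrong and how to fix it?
Bug: Single quotes denote string literals in SQL; the column name is being compared as a constant string

Fix: Reference the column as author without single quotes

Corrected query:
SELECT id, title, author FROM books WHERE author = 'Tolkien'

Result:
id | title                      | author 
---+----------------------------+--------
2  | The Silmarillion           | Tolkien
3  | The Silmarillion           | Tolkien
5  | The Fellowship of the Ring | Tolkien
9  | The Hobbit                 | Tolkien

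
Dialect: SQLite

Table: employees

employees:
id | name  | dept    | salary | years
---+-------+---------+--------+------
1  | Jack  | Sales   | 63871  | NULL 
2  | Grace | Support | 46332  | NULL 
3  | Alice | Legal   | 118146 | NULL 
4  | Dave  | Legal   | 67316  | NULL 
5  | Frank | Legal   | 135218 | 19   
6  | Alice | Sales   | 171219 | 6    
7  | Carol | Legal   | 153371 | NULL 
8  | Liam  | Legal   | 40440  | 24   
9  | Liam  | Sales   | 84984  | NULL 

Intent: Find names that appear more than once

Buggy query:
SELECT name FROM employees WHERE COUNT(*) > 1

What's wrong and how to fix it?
Bug: WHERE can't reference COUNT(*); aggregates are computed after WHERE

Fix: Group first, then use HAVING for the count condition

Corrected query:
SELECT name FROM employees GROUP BY name HAVING COUNT(*) > 1

Result:
name 
-----
Alice
Liam 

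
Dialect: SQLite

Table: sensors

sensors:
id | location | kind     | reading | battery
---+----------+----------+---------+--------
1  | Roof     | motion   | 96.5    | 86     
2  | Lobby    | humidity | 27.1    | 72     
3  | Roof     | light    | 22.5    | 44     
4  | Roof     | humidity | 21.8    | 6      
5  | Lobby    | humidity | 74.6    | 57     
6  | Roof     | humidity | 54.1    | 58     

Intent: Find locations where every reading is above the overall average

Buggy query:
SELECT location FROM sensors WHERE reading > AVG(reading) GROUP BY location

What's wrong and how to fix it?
Bug: WHERE evaluates per row before aggregation, so AVG() is unavailable

Fix: Compute the overall average in a scalar subquery and compare each group's MIN against it in HAVING

Corrected query:
SELECT location FROM sensors GROUP BY location HAVING MIN(reading) > (SELECT AVG(reading) FROM sensors)

Result:
(no rows)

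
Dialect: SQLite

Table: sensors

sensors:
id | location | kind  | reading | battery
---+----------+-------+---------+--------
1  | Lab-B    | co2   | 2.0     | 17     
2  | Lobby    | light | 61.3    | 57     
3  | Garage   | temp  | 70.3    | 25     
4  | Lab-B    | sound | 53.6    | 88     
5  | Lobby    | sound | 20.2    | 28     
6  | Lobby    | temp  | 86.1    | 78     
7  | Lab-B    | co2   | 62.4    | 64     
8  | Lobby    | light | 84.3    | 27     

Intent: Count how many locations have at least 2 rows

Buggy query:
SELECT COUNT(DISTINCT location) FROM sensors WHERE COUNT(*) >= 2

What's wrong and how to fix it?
Bug: WHERE filters individual rows, not groups, so a group-level COUNT is invalid there

Fix: Use a subquery that GROUPs and filters with HAVING, then count its rows

Corrected query:
SELECT COUNT(*) FROM (SELECT location FROM sensors GROUP BY location HAVING COUNT(*) >= 2)

Result:
COUNT(*)
--------
2       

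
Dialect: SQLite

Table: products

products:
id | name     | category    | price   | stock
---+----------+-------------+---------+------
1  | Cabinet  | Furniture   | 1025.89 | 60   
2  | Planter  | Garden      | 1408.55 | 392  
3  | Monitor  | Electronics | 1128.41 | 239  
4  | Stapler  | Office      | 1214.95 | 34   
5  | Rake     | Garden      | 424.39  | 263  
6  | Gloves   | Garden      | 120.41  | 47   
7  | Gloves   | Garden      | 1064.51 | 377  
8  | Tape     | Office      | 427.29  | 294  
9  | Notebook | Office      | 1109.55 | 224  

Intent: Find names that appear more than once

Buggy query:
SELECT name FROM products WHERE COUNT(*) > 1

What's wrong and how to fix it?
Bug: COUNT(*) is an aggregate and cannot be used in WHERE

Fix: GROUP BY name, then filter groups with HAVING COUNT(*) > 1

Corrected query:
SELECT name FROM products GROUP BY name HAVING COUNT(*) > 1

Result:
name  
------
Gloves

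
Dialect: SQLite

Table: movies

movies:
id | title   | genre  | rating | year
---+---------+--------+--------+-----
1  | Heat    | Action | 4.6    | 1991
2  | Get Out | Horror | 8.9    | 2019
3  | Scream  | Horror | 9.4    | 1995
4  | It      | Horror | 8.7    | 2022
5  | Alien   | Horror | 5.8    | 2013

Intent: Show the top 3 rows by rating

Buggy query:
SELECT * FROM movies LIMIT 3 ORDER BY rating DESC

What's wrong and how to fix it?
Bug: ORDER BY cannot follow LIMIT; LIMIT is the final clause

Fix: Sort with ORDER BY, then apply LIMIT

Corrected query:
SELECT * FROM movies ORDER BY rating DESC LIMIT 3

Result:
id | title   | genre  | rating | year
---+---------+--------+--------+-----
3  | Scream  | Horror | 9.4    | 1995
2  | Get Out | Horror | 8.9    | 2019
4  | It      | Horror | 8.7    | 2022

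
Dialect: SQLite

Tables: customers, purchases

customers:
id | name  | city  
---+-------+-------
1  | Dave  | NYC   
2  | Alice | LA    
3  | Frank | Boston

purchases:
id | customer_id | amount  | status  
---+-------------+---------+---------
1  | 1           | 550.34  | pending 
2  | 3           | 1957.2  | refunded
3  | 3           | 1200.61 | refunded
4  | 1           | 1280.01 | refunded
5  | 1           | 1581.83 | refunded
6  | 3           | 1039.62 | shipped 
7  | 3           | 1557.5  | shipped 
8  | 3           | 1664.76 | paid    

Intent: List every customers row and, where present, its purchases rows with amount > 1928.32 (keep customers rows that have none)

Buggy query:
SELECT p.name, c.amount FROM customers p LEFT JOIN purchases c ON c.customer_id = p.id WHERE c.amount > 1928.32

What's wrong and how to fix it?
Bug: A WHERE condition on the right-hand table after LEFT JOIN drops unmatched parents

Fix: Put 'c.amount > 1928.32' in the JOIN's ON clause instead of WHERE

Corrected query:
SELECT p.name, c.amount FROM customers p LEFT JOIN purchases c ON c.customer_id = p.id AND c.amount > 1928.32

Result:
name  | amount
------+-------
Dave  | NULL  
Alice | NULL  
Frank | 1957.2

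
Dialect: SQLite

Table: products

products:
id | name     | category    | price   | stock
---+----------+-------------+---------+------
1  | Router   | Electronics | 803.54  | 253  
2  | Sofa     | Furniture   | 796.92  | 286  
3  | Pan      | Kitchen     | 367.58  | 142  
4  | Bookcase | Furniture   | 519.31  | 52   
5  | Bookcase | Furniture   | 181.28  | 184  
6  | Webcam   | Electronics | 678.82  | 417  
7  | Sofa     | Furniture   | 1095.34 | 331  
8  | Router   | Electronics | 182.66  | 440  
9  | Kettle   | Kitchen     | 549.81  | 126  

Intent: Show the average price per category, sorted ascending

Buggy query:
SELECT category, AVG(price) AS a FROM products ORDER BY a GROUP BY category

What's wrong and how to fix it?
Bug: GROUP BY must precede ORDER BY

Fix: Reorder: SELECT … FROM … GROUP BY … ORDER BY …

Corrected query:
SELECT category, AVG(price) AS a FROM products GROUP BY category ORDER BY a

Result:
category    | a         
------------+-----------
Kitchen     | 458.695   
Electronics | 555.006667
Furniture   | 648.2125  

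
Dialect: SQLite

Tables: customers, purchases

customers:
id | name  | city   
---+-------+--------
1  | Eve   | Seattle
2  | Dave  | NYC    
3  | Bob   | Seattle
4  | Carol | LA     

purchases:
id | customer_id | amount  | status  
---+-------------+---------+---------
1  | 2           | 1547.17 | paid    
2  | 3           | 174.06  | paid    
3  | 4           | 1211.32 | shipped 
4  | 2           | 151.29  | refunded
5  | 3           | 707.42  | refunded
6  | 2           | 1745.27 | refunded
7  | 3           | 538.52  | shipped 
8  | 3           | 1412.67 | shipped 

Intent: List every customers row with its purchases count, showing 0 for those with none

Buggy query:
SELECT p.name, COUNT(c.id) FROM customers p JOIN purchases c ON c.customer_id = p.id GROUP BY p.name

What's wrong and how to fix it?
Bug: INNER JOIN drops customers rows that have no matching purchases rows

Fix: Switch to LEFT JOIN to retain unmatched parent rows

Corrected query:
SELECT p.name, COUNT(c.id) FROM customers p LEFT JOIN purchases c ON c.customer_id = p.id GROUP BY p.name

Result:
name  | COUNT(c.id)
------+------------
Bob   | 4          
Carol | 1          
Dave  | 3          
Eve   | 0          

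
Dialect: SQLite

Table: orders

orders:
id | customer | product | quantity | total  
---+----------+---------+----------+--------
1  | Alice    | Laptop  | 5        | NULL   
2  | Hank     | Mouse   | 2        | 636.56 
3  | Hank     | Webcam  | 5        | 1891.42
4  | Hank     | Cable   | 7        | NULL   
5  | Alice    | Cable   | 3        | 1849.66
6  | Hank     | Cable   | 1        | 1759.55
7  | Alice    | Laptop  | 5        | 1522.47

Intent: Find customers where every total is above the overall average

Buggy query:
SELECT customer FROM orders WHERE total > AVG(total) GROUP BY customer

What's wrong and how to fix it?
Bug: AVG() is an aggregate; it can't sit directly in WHERE

Fix: Use a subquery for AVG and a HAVING MIN(...) filter so the condition holds for every row in the group

Corrected query:
SELECT customer FROM orders GROUP BY customer HAVING MIN(total) > (SELECT AVG(total) FROM orders)

Result:
(no rows)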